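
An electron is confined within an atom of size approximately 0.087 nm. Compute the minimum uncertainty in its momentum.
6.061 × 10^-25 kg·m/s

Using the Heisenberg uncertainty principle:
ΔxΔp ≥ ℏ/2

With Δx ≈ L = 8.700e-11 m (the confinement size):
Δp_min = ℏ/(2Δx)
Δp_min = (1.055e-34 J·s) / (2 × 8.700e-11 m)
Δp_min = 6.061e-25 kg·m/s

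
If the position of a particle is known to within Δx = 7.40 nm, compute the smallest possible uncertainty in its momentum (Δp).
7.125 × 10^-27 kg·m/s

Using the Heisenberg uncertainty principle:
ΔxΔp ≥ ℏ/2

The minimum uncertainty in momentum is:
Δp_min = ℏ/(2Δx)
Δp_min = (1.055e-34 J·s) / (2 × 7.400e-09 m)
Δp_min = 7.125e-27 kg·m/s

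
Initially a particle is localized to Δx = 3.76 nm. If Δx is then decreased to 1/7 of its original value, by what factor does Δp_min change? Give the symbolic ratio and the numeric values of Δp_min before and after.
Original Δp_min = 1.402 × 10^-26 kg·m/s; new Δp'_min = 9.816 × 10^-26 kg·m/s; ratio Δp'_min/Δp_min = 7.

From the uncertainty principle ΔxΔp ≥ ℏ/2, the minimum momentum uncertainty is Δp_min = ℏ/(2Δx).

Original (Δx = 3.76 nm = 3.760e-09 m):
Δp_min = (1.055e-34 J·s)/(2 × 3.760e-09 m) = 1.402e-26 kg·m/s

When Δx → (1/7)Δx:
Δp'_min = ℏ/(2 × (1/7)Δx) = 7 × ℏ/(2Δx) = 7 × Δp_min
Δp'_min = 7 × 1.402e-26 kg·m/s = 9.816e-26 kg·m/s

Since Δp_min ∝ 1/Δx, when Δx is decreased to 1/7 of its original value, Δp_min increases to 7 times its original value.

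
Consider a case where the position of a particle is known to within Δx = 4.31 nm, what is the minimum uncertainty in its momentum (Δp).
1.223 × 10^-26 kg·m/s

Using the Heisenberg uncertainty principle:
ΔxΔp ≥ ℏ/2

The minimum uncertainty in momentum is:
Δp_min = ℏ/(2Δx)
Δp_min = (1.055e-34 J·s) / (2 × 4.310e-09 m)
Δp_min = 1.223e-26 kg·m/s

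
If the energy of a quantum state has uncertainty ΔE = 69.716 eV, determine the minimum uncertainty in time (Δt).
4.721 as

Using the energy-time uncertainty principle:
ΔEΔt ≥ ℏ/2

The minimum uncertainty in time is:
Δt_min = ℏ/(2ΔE)
Δt_min = (1.055e-34 J·s) / (2 × 1.117e-17 J)
Δt_min = 4.721e-18 s = 4.721 as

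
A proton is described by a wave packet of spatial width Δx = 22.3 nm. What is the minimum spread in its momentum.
2.365 × 10^-27 kg·m/s

For a wave packet, the spatial width Δx and momentum spread Δp are related by the uncertainty principle:
ΔxΔp ≥ ℏ/2

The minimum momentum spread is:
Δp_min = ℏ/(2Δx)
Δp_min = (1.055e-34 J·s) / (2 × 2.230e-08 m)
Δp_min = 2.365e-27 kg·m/s

A wave packet cannot have both a well-defined position and well-defined momentum.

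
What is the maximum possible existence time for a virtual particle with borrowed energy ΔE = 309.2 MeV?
1.064 ys

Using the energy-time uncertainty principle:
ΔEΔt ≥ ℏ/2

For a virtual particle borrowing energy ΔE, the maximum lifetime is:
Δt_max = ℏ/(2ΔE)

Converting energy:
ΔE = 309.2 MeV = 4.954e-11 J

Δt_max = (1.055e-34 J·s) / (2 × 4.954e-11 J)
Δt_max = 1.064e-24 s = 1.064 ys

Virtual particles with higher borrowed energy exist for shorter times.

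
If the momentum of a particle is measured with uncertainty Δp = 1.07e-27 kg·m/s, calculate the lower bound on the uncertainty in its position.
49.279 nm

Using the Heisenberg uncertainty principle:
ΔxΔp ≥ ℏ/2

The minimum uncertainty in position is:
Δx_min = ℏ/(2Δp)
Δx_min = (1.055e-34 J·s) / (2 × 1.070e-27 kg·m/s)
Δx_min = 4.928e-08 m = 49.279 nm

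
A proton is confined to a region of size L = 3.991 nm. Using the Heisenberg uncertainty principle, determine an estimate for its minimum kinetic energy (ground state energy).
325.680 neV

Using the uncertainty principle to estimate ground state energy:

1. The position uncertainty is approximately the confinement size:
   Δx ≈ L = 3.991e-09 m

2. From ΔxΔp ≥ ℏ/2, the minimum momentum uncertainty is:
   Δp ≈ ℏ/(2L) = 1.321e-26 kg·m/s

3. The kinetic energy is approximately:
   KE ≈ (Δp)²/(2m) = (1.321e-26)²/(2 × 1.673e-27 kg)
   KE ≈ 5.218e-26 J = 325.680 neV

This is an order-of-magnitude estimate of the ground state energy.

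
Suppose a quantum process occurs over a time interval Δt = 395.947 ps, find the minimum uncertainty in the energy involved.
831.187 neV

Using the energy-time uncertainty principle:
ΔEΔt ≥ ℏ/2

The minimum uncertainty in energy is:
ΔE_min = ℏ/(2Δt)
ΔE_min = (1.055e-34 J·s) / (2 × 3.959e-10 s)
ΔE_min = 1.332e-25 J = 831.187 neV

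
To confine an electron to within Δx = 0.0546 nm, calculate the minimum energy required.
3.195 eV

Localizing a particle requires giving it sufficient momentum uncertainty:

1. From uncertainty principle: Δp ≥ ℏ/(2Δx)
   Δp_min = (1.055e-34 J·s) / (2 × 5.460e-11 m)
   Δp_min = 9.657e-25 kg·m/s

2. This momentum uncertainty corresponds to kinetic energy:
   KE ≈ (Δp)²/(2m) = (9.657e-25)²/(2 × 9.109e-31 kg)
   KE = 5.119e-19 J = 3.195 eV

Tighter localization requires more energy.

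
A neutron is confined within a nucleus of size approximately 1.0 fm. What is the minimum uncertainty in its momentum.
5.273 × 10^-20 kg·m/s

Using the Heisenberg uncertainty principle:
ΔxΔp ≥ ℏ/2

With Δx ≈ L = 1.000e-15 m (the confinement size):
Δp_min = ℏ/(2Δx)
Δp_min = (1.055e-34 J·s) / (2 × 1.000e-15 m)
Δp_min = 5.273e-20 kg·m/s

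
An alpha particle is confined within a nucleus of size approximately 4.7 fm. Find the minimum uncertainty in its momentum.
1.122 × 10^-20 kg·m/s

Using the Heisenberg uncertainty principle:
ΔxΔp ≥ ℏ/2

With Δx ≈ L = 4.700e-15 m (the confinement size):
Δp_min = ℏ/(2Δx)
Δp_min = (1.055e-34 J·s) / (2 × 4.700e-15 m)
Δp_min = 1.122e-20 kg·m/s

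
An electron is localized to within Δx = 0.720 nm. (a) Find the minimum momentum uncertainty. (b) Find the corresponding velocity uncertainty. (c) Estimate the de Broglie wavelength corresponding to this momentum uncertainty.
(a) Δp_min = 7.323 × 10^-26 kg·m/s
(b) Δv_min = 80.394 km/s
(c) λ_dB = 9.048 nm

Step-by-step:

(a) From the uncertainty principle:
Δp_min = ℏ/(2Δx) = (1.055e-34 J·s)/(2 × 7.200e-10 m) = 7.323e-26 kg·m/s

(b) The velocity uncertainty:
Δv = Δp/m = (7.323e-26 kg·m/s)/(9.109e-31 kg) = 8.039e+04 m/s = 80.394 km/s

(c) The de Broglie wavelength for this momentum:
λ = h/p = (6.626e-34 J·s)/(7.323e-26 kg·m/s) = 9.048e-09 m = 9.048 nm

Note: The de Broglie wavelength is comparable to the localization size, as expected from wave-particle duality.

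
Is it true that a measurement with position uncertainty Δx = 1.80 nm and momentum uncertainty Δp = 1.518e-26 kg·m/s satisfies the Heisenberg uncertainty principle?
No, it violates the uncertainty principle (impossible measurement).

Calculate the product ΔxΔp:
ΔxΔp = (1.800e-09 m) × (1.518e-26 kg·m/s)
ΔxΔp = 2.732e-35 J·s

Compare to the minimum allowed value ℏ/2:
ℏ/2 = 5.273e-35 J·s

Since ΔxΔp = 2.732e-35 J·s < 5.273e-35 J·s = ℏ/2,
the measurement violates the uncertainty principle.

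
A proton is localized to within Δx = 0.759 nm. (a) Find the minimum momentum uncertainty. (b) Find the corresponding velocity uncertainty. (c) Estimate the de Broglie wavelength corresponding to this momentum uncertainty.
(a) Δp_min = 6.947 × 10^-26 kg·m/s
(b) Δv_min = 41.534 m/s
(c) λ_dB = 9.538 nm

Step-by-step:

(a) From the uncertainty principle:
Δp_min = ℏ/(2Δx) = (1.055e-34 J·s)/(2 × 7.590e-10 m) = 6.947e-26 kg·m/s

(b) The velocity uncertainty:
Δv = Δp/m = (6.947e-26 kg·m/s)/(1.673e-27 kg) = 4.153e+01 m/s = 41.534 m/s

(c) The de Broglie wavelength for this momentum:
λ = h/p = (6.626e-34 J·s)/(6.947e-26 kg·m/s) = 9.538e-09 m = 9.538 nm

Note: The de Broglie wavelength is comparable to the localization size, as expected from wave-particle duality.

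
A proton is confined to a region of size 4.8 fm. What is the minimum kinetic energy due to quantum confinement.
225.150 keV

Using the uncertainty principle:

1. Position uncertainty: Δx ≈ 4.800e-15 m
2. Minimum momentum uncertainty: Δp = ℏ/(2Δx) = 1.099e-20 kg·m/s
3. Minimum kinetic energy:
   KE = (Δp)²/(2m) = (1.099e-20)²/(2 × 1.673e-27 kg)
   KE = 3.607e-14 J = 225.150 keV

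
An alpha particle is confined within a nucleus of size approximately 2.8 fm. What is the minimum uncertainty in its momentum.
1.883 × 10^-20 kg·m/s

Using the Heisenberg uncertainty principle:
ΔxΔp ≥ ℏ/2

With Δx ≈ L = 2.800e-15 m (the confinement size):
Δp_min = ℏ/(2Δx)
Δp_min = (1.055e-34 J·s) / (2 × 2.800e-15 m)
Δp_min = 1.883e-20 kg·m/s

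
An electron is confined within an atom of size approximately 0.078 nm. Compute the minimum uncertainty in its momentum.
6.760 × 10^-25 kg·m/s

Using the Heisenberg uncertainty principle:
ΔxΔp ≥ ℏ/2

With Δx ≈ L = 7.800e-11 m (the confinement size):
Δp_min = ℏ/(2Δx)
Δp_min = (1.055e-34 J·s) / (2 × 7.800e-11 m)
Δp_min = 6.760e-25 kg·m/s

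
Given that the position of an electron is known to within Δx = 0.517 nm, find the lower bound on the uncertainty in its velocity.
111.961 km/s

Using the Heisenberg uncertainty principle and Δp = mΔv:
ΔxΔp ≥ ℏ/2
Δx(mΔv) ≥ ℏ/2

The minimum uncertainty in velocity is:
Δv_min = ℏ/(2mΔx)
Δv_min = (1.055e-34 J·s) / (2 × 9.109e-31 kg × 5.170e-10 m)
Δv_min = 1.120e+05 m/s = 111.961 km/s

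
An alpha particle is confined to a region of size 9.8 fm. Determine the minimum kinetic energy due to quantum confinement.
13.597 keV

Using the uncertainty principle:

1. Position uncertainty: Δx ≈ 9.800e-15 m
2. Minimum momentum uncertainty: Δp = ℏ/(2Δx) = 5.380e-21 kg·m/s
3. Minimum kinetic energy:
   KE = (Δp)²/(2m) = (5.380e-21)²/(2 × 6.645e-27 kg)
   KE = 2.178e-15 J = 13.597 keV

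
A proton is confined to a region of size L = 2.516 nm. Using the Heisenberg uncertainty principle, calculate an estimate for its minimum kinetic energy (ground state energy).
819.470 neV

Using the uncertainty principle to estimate ground state energy:

1. The position uncertainty is approximately the confinement size:
   Δx ≈ L = 2.516e-09 m

2. From ΔxΔp ≥ ℏ/2, the minimum momentum uncertainty is:
   Δp ≈ ℏ/(2L) = 2.096e-26 kg·m/s

3. The kinetic energy is approximately:
   KE ≈ (Δp)²/(2m) = (2.096e-26)²/(2 × 1.673e-27 kg)
   KE ≈ 1.313e-25 J = 819.470 neV

This is an order-of-magnitude estimate of the ground state energy.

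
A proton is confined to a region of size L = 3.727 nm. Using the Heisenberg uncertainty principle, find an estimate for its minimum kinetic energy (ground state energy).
373.452 neV

Using the uncertainty principle to estimate ground state energy:

1. The position uncertainty is approximately the confinement size:
   Δx ≈ L = 3.727e-09 m

2. From ΔxΔp ≥ ℏ/2, the minimum momentum uncertainty is:
   Δp ≈ ℏ/(2L) = 1.415e-26 kg·m/s

3. The kinetic energy is approximately:
   KE ≈ (Δp)²/(2m) = (1.415e-26)²/(2 × 1.673e-27 kg)
   KE ≈ 5.983e-26 J = 373.452 neV

This is an order-of-magnitude estimate of the ground state energy.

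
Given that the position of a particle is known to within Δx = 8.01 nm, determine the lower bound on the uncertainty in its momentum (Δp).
6.583 × 10^-27 kg·m/s

Using the Heisenberg uncertainty principle:
ΔxΔp ≥ ℏ/2

The minimum uncertainty in momentum is:
Δp_min = ℏ/(2Δx)
Δp_min = (1.055e-34 J·s) / (2 × 8.010e-09 m)
Δp_min = 6.583e-27 kg·m/s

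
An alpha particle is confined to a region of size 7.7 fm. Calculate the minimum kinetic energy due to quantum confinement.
22.024 keV

Using the uncertainty principle:

1. Position uncertainty: Δx ≈ 7.700e-15 m
2. Minimum momentum uncertainty: Δp = ℏ/(2Δx) = 6.848e-21 kg·m/s
3. Minimum kinetic energy:
   KE = (Δp)²/(2m) = (6.848e-21)²/(2 × 6.645e-27 kg)
   KE = 3.529e-15 J = 22.024 keV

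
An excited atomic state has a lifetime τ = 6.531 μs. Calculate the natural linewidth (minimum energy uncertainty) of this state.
50.391 peV

Using the energy-time uncertainty principle:
ΔEΔt ≥ ℏ/2

The lifetime τ represents the time uncertainty Δt.
The natural linewidth (minimum energy uncertainty) is:

ΔE = ℏ/(2τ)
ΔE = (1.055e-34 J·s) / (2 × 6.531e-06 s)
ΔE = 8.074e-30 J = 50.391 peV

This natural linewidth limits the precision of spectroscopic measurements.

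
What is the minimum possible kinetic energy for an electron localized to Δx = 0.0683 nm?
2.042 eV

Localizing a particle requires giving it sufficient momentum uncertainty:

1. From uncertainty principle: Δp ≥ ℏ/(2Δx)
   Δp_min = (1.055e-34 J·s) / (2 × 6.830e-11 m)
   Δp_min = 7.720e-25 kg·m/s

2. This momentum uncertainty corresponds to kinetic energy:
   KE ≈ (Δp)²/(2m) = (7.720e-25)²/(2 × 9.109e-31 kg)
   KE = 3.271e-19 J = 2.042 eV

Tighter localization requires more energy.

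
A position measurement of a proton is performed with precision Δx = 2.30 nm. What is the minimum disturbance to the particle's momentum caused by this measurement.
2.293 × 10^-26 kg·m/s

The uncertainty principle implies that measuring position disturbs momentum:
ΔxΔp ≥ ℏ/2

When we measure position with precision Δx, we necessarily introduce a momentum uncertainty:
Δp ≥ ℏ/(2Δx)
Δp_min = (1.055e-34 J·s) / (2 × 2.300e-09 m)
Δp_min = 2.293e-26 kg·m/s

The more precisely we measure position, the greater the momentum disturbance.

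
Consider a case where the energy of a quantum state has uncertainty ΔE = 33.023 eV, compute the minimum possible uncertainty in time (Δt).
9.966 as

Using the energy-time uncertainty principle:
ΔEΔt ≥ ℏ/2

The minimum uncertainty in time is:
Δt_min = ℏ/(2ΔE)
Δt_min = (1.055e-34 J·s) / (2 × 5.291e-18 J)
Δt_min = 9.966e-18 s = 9.966 as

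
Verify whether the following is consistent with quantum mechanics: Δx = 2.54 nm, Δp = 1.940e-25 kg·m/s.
Yes, it satisfies the uncertainty principle.

Calculate the product ΔxΔp:
ΔxΔp = (2.540e-09 m) × (1.940e-25 kg·m/s)
ΔxΔp = 4.928e-34 J·s

Compare to the minimum allowed value ℏ/2:
ℏ/2 = 5.273e-35 J·s

Since ΔxΔp = 4.928e-34 J·s ≥ 5.273e-35 J·s = ℏ/2,
the measurement satisfies the uncertainty principle.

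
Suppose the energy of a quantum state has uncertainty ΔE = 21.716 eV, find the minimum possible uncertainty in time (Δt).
15.155 as

Using the energy-time uncertainty principle:
ΔEΔt ≥ ℏ/2

The minimum uncertainty in time is:
Δt_min = ℏ/(2ΔE)
Δt_min = (1.055e-34 J·s) / (2 × 3.479e-18 J)
Δt_min = 1.515e-17 s = 15.155 as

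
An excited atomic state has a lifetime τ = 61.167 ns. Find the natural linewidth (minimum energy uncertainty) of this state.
5.380 neV

Using the energy-time uncertainty principle:
ΔEΔt ≥ ℏ/2

The lifetime τ represents the time uncertainty Δt.
The natural linewidth (minimum energy uncertainty) is:

ΔE = ℏ/(2τ)
ΔE = (1.055e-34 J·s) / (2 × 6.117e-08 s)
ΔE = 8.620e-28 J = 5.380 neV

This natural linewidth limits the precision of spectroscopic measurements.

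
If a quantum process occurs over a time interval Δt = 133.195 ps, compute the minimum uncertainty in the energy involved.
2.471 μeV

Using the energy-time uncertainty principle:
ΔEΔt ≥ ℏ/2

The minimum uncertainty in energy is:
ΔE_min = ℏ/(2Δt)
ΔE_min = (1.055e-34 J·s) / (2 × 1.332e-10 s)
ΔE_min = 3.959e-25 J = 2.471 μeV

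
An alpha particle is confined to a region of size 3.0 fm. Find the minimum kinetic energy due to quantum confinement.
145.090 keV

Using the uncertainty principle:

1. Position uncertainty: Δx ≈ 3.000e-15 m
2. Minimum momentum uncertainty: Δp = ℏ/(2Δx) = 1.758e-20 kg·m/s
3. Minimum kinetic energy:
   KE = (Δp)²/(2m) = (1.758e-20)²/(2 × 6.645e-27 kg)
   KE = 2.325e-14 J = 145.090 keV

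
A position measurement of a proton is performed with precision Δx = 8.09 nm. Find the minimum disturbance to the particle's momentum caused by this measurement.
6.518 × 10^-27 kg·m/s

The uncertainty principle implies that measuring position disturbs momentum:
ΔxΔp ≥ ℏ/2

When we measure position with precision Δx, we necessarily introduce a momentum uncertainty:
Δp ≥ ℏ/(2Δx)
Δp_min = (1.055e-34 J·s) / (2 × 8.090e-09 m)
Δp_min = 6.518e-27 kg·m/s

The more precisely we measure position, the greater the momentum disturbance.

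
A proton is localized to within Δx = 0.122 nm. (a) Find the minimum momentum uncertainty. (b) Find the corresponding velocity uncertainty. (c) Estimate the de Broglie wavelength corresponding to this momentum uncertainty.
(a) Δp_min = 4.322 × 10^-25 kg·m/s
(b) Δv_min = 258.398 m/s
(c) λ_dB = 1.533 nm

Step-by-step:

(a) From the uncertainty principle:
Δp_min = ℏ/(2Δx) = (1.055e-34 J·s)/(2 × 1.220e-10 m) = 4.322e-25 kg·m/s

(b) The velocity uncertainty:
Δv = Δp/m = (4.322e-25 kg·m/s)/(1.673e-27 kg) = 2.584e+02 m/s = 258.398 m/s

(c) The de Broglie wavelength for this momentum:
λ = h/p = (6.626e-34 J·s)/(4.322e-25 kg·m/s) = 1.533e-09 m = 1.533 nm

Note: The de Broglie wavelength is comparable to the localization size, as expected from wave-particle duality.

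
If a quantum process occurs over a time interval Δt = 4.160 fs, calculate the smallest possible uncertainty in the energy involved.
79.112 meV

Using the energy-time uncertainty principle:
ΔEΔt ≥ ℏ/2

The minimum uncertainty in energy is:
ΔE_min = ℏ/(2Δt)
ΔE_min = (1.055e-34 J·s) / (2 × 4.160e-15 s)
ΔE_min = 1.268e-20 J = 79.112 meV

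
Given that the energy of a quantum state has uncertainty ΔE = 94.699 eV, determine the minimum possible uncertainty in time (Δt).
3.475 as

Using the energy-time uncertainty principle:
ΔEΔt ≥ ℏ/2

The minimum uncertainty in time is:
Δt_min = ℏ/(2ΔE)
Δt_min = (1.055e-34 J·s) / (2 × 1.517e-17 J)
Δt_min = 3.475e-18 s = 3.475 as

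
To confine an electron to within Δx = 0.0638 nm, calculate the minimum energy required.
2.340 eV

Localizing a particle requires giving it sufficient momentum uncertainty:

1. From uncertainty principle: Δp ≥ ℏ/(2Δx)
   Δp_min = (1.055e-34 J·s) / (2 × 6.380e-11 m)
   Δp_min = 8.265e-25 kg·m/s

2. This momentum uncertainty corresponds to kinetic energy:
   KE ≈ (Δp)²/(2m) = (8.265e-25)²/(2 × 9.109e-31 kg)
   KE = 3.749e-19 J = 2.340 eV

Tighter localization requires more energy.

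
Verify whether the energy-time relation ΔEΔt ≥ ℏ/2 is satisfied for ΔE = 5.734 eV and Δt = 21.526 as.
No, it violates the uncertainty relation.

Calculate the product ΔEΔt:
ΔE = 5.734 eV = 9.187e-19 J
ΔEΔt = (9.187e-19 J) × (2.153e-17 s)
ΔEΔt = 1.978e-35 J·s

Compare to the minimum allowed value ℏ/2:
ℏ/2 = 5.273e-35 J·s

Since ΔEΔt = 1.978e-35 J·s < 5.273e-35 J·s = ℏ/2,
this violates the uncertainty relation.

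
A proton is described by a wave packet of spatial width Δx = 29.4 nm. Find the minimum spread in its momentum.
1.793 × 10^-27 kg·m/s

For a wave packet, the spatial width Δx and momentum spread Δp are related by the uncertainty principle:
ΔxΔp ≥ ℏ/2

The minimum momentum spread is:
Δp_min = ℏ/(2Δx)
Δp_min = (1.055e-34 J·s) / (2 × 2.940e-08 m)
Δp_min = 1.793e-27 kg·m/s

A wave packet cannot have both a well-defined position and well-defined momentum.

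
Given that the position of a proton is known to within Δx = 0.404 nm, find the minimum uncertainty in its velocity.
78.031 m/s

Using the Heisenberg uncertainty principle and Δp = mΔv:
ΔxΔp ≥ ℏ/2
Δx(mΔv) ≥ ℏ/2

The minimum uncertainty in velocity is:
Δv_min = ℏ/(2mΔx)
Δv_min = (1.055e-34 J·s) / (2 × 1.673e-27 kg × 4.040e-10 m)
Δv_min = 7.803e+01 m/s = 78.031 m/s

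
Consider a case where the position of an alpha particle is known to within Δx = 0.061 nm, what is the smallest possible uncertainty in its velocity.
130.090 m/s

Using the Heisenberg uncertainty principle and Δp = mΔv:
ΔxΔp ≥ ℏ/2
Δx(mΔv) ≥ ℏ/2

The minimum uncertainty in velocity is:
Δv_min = ℏ/(2mΔx)
Δv_min = (1.055e-34 J·s) / (2 × 6.645e-27 kg × 6.100e-11 m)
Δv_min = 1.301e+02 m/s = 130.090 m/s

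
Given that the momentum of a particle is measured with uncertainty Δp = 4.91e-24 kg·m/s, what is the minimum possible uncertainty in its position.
10.739 pm

Using the Heisenberg uncertainty principle:
ΔxΔp ≥ ℏ/2

The minimum uncertainty in position is:
Δx_min = ℏ/(2Δp)
Δx_min = (1.055e-34 J·s) / (2 × 4.910e-24 kg·m/s)
Δx_min = 1.074e-11 m = 10.739 pm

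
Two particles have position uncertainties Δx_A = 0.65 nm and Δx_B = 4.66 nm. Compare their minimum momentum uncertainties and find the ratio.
Particle A has the larger minimum momentum uncertainty, by a factor of 7.17.

For each particle, the minimum momentum uncertainty is Δp_min = ℏ/(2Δx):

Particle A: Δp_A = ℏ/(2×6.500e-10 m) = 8.112e-26 kg·m/s
Particle B: Δp_B = ℏ/(2×4.660e-09 m) = 1.132e-26 kg·m/s

Ratio: Δp_A/Δp_B = 7.17

Since Δp_min ∝ 1/Δx, the particle with smaller position uncertainty (A) has larger momentum uncertainty.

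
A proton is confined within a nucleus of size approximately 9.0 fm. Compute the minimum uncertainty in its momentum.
5.859 × 10^-21 kg·m/s

Using the Heisenberg uncertainty principle:
ΔxΔp ≥ ℏ/2

With Δx ≈ L = 9.000e-15 m (the confinement size):
Δp_min = ℏ/(2Δx)
Δp_min = (1.055e-34 J·s) / (2 × 9.000e-15 m)
Δp_min = 5.859e-21 kg·m/s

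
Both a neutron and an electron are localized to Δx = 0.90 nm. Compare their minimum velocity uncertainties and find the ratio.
The electron has the larger minimum velocity uncertainty, by a ratio of 1838.7.

For both particles, Δp_min = ℏ/(2Δx) = 5.859e-26 kg·m/s (same for both).

The velocity uncertainty is Δv = Δp/m:
- neutron: Δv = 5.859e-26 / 1.675e-27 = 3.498e+01 m/s = 34.979 m/s
- electron: Δv = 5.859e-26 / 9.109e-31 = 6.432e+04 m/s = 64.315 km/s

Ratio: 6.432e+04 / 3.498e+01 = 1838.7

The lighter particle has larger velocity uncertainty because Δv ∝ 1/m.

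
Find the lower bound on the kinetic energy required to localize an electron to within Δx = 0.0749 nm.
1.698 eV

Localizing a particle requires giving it sufficient momentum uncertainty:

1. From uncertainty principle: Δp ≥ ℏ/(2Δx)
   Δp_min = (1.055e-34 J·s) / (2 × 7.490e-11 m)
   Δp_min = 7.040e-25 kg·m/s

2. This momentum uncertainty corresponds to kinetic energy:
   KE ≈ (Δp)²/(2m) = (7.040e-25)²/(2 × 9.109e-31 kg)
   KE = 2.720e-19 J = 1.698 eV

Tighter localization requires more energy.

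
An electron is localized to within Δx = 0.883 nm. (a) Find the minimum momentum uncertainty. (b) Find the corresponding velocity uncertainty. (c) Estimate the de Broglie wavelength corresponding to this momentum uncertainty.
(a) Δp_min = 5.972 × 10^-26 kg·m/s
(b) Δv_min = 65.554 km/s
(c) λ_dB = 11.096 nm

Step-by-step:

(a) From the uncertainty principle:
Δp_min = ℏ/(2Δx) = (1.055e-34 J·s)/(2 × 8.830e-10 m) = 5.972e-26 kg·m/s

(b) The velocity uncertainty:
Δv = Δp/m = (5.972e-26 kg·m/s)/(9.109e-31 kg) = 6.555e+04 m/s = 65.554 km/s

(c) The de Broglie wavelength for this momentum:
λ = h/p = (6.626e-34 J·s)/(5.972e-26 kg·m/s) = 1.110e-08 m = 11.096 nm

Note: The de Broglie wavelength is comparable to the localization size, as expected from wave-particle duality.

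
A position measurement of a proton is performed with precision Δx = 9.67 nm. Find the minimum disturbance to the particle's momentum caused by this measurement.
5.453 × 10^-27 kg·m/s

The uncertainty principle implies that measuring position disturbs momentum:
ΔxΔp ≥ ℏ/2

When we measure position with precision Δx, we necessarily introduce a momentum uncertainty:
Δp ≥ ℏ/(2Δx)
Δp_min = (1.055e-34 J·s) / (2 × 9.670e-09 m)
Δp_min = 5.453e-27 kg·m/s

The more precisely we measure position, the greater the momentum disturbance.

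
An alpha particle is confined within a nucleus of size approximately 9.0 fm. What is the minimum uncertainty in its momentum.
5.859 × 10^-21 kg·m/s

Using the Heisenberg uncertainty principle:
ΔxΔp ≥ ℏ/2

With Δx ≈ L = 9.000e-15 m (the confinement size):
Δp_min = ℏ/(2Δx)
Δp_min = (1.055e-34 J·s) / (2 × 9.000e-15 m)
Δp_min = 5.859e-21 kg·m/s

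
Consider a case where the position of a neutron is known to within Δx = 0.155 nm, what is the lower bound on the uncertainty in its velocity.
203.104 m/s

Using the Heisenberg uncertainty principle and Δp = mΔv:
ΔxΔp ≥ ℏ/2
Δx(mΔv) ≥ ℏ/2

The minimum uncertainty in velocity is:
Δv_min = ℏ/(2mΔx)
Δv_min = (1.055e-34 J·s) / (2 × 1.675e-27 kg × 1.550e-10 m)
Δv_min = 2.031e+02 m/s = 203.104 m/s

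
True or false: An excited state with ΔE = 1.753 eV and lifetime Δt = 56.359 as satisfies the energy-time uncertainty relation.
No, it violates the uncertainty relation.

Calculate the product ΔEΔt:
ΔE = 1.753 eV = 2.809e-19 J
ΔEΔt = (2.809e-19 J) × (5.636e-17 s)
ΔEΔt = 1.583e-35 J·s

Compare to the minimum allowed value ℏ/2:
ℏ/2 = 5.273e-35 J·s

Since ΔEΔt = 1.583e-35 J·s < 5.273e-35 J·s = ℏ/2,
this violates the uncertainty relation.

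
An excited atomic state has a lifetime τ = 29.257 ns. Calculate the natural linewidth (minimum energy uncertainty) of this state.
11.249 neV

Using the energy-time uncertainty principle:
ΔEΔt ≥ ℏ/2

The lifetime τ represents the time uncertainty Δt.
The natural linewidth (minimum energy uncertainty) is:

ΔE = ℏ/(2τ)
ΔE = (1.055e-34 J·s) / (2 × 2.926e-08 s)
ΔE = 1.802e-27 J = 11.249 neV

This natural linewidth limits the precision of spectroscopic measurements.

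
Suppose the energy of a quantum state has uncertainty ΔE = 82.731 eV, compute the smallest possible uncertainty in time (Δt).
3.978 as

Using the energy-time uncertainty principle:
ΔEΔt ≥ ℏ/2

The minimum uncertainty in time is:
Δt_min = ℏ/(2ΔE)
Δt_min = (1.055e-34 J·s) / (2 × 1.325e-17 J)
Δt_min = 3.978e-18 s = 3.978 as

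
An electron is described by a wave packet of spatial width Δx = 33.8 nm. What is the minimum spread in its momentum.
1.560 × 10^-27 kg·m/s

For a wave packet, the spatial width Δx and momentum spread Δp are related by the uncertainty principle:
ΔxΔp ≥ ℏ/2

The minimum momentum spread is:
Δp_min = ℏ/(2Δx)
Δp_min = (1.055e-34 J·s) / (2 × 3.380e-08 m)
Δp_min = 1.560e-27 kg·m/s

A wave packet cannot have both a well-defined position and well-defined momentum.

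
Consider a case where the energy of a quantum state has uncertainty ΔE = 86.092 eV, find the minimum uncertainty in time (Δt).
3.823 as

Using the energy-time uncertainty principle:
ΔEΔt ≥ ℏ/2

The minimum uncertainty in time is:
Δt_min = ℏ/(2ΔE)
Δt_min = (1.055e-34 J·s) / (2 × 1.379e-17 J)
Δt_min = 3.823e-18 s = 3.823 as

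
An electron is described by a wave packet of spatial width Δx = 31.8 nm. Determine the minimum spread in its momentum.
1.658 × 10^-27 kg·m/s

For a wave packet, the spatial width Δx and momentum spread Δp are related by the uncertainty principle:
ΔxΔp ≥ ℏ/2

The minimum momentum spread is:
Δp_min = ℏ/(2Δx)
Δp_min = (1.055e-34 J·s) / (2 × 3.180e-08 m)
Δp_min = 1.658e-27 kg·m/s

A wave packet cannot have both a well-defined position and well-defined momentum.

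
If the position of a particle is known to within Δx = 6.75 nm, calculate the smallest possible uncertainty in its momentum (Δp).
7.812 × 10^-27 kg·m/s

Using the Heisenberg uncertainty principle:
ΔxΔp ≥ ℏ/2

The minimum uncertainty in momentum is:
Δp_min = ℏ/(2Δx)
Δp_min = (1.055e-34 J·s) / (2 × 6.750e-09 m)
Δp_min = 7.812e-27 kg·m/s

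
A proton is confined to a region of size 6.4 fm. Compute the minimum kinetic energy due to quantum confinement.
126.647 keV

Using the uncertainty principle:

1. Position uncertainty: Δx ≈ 6.400e-15 m
2. Minimum momentum uncertainty: Δp = ℏ/(2Δx) = 8.239e-21 kg·m/s
3. Minimum kinetic energy:
   KE = (Δp)²/(2m) = (8.239e-21)²/(2 × 1.673e-27 kg)
   KE = 2.029e-14 J = 126.647 keV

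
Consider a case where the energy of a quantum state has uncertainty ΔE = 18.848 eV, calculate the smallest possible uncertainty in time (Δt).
17.461 as

Using the energy-time uncertainty principle:
ΔEΔt ≥ ℏ/2

The minimum uncertainty in time is:
Δt_min = ℏ/(2ΔE)
Δt_min = (1.055e-34 J·s) / (2 × 3.020e-18 J)
Δt_min = 1.746e-17 s = 17.461 as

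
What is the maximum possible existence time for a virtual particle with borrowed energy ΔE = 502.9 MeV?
6.544 × 10^-25 s

Using the energy-time uncertainty principle:
ΔEΔt ≥ ℏ/2

For a virtual particle borrowing energy ΔE, the maximum lifetime is:
Δt_max = ℏ/(2ΔE)

Converting energy:
ΔE = 502.9 MeV = 8.057e-11 J

Δt_max = (1.055e-34 J·s) / (2 × 8.057e-11 J)
Δt_max = 6.544e-25 s = 6.544 × 10^-25 s

Virtual particles with higher borrowed energy exist for shorter times.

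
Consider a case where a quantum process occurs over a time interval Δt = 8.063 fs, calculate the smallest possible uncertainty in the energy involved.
40.817 meV

Using the energy-time uncertainty principle:
ΔEΔt ≥ ℏ/2

The minimum uncertainty in energy is:
ΔE_min = ℏ/(2Δt)
ΔE_min = (1.055e-34 J·s) / (2 × 8.063e-15 s)
ΔE_min = 6.540e-21 J = 40.817 meV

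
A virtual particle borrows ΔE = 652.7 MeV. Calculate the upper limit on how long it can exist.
5.042 × 10^-25 s

Using the energy-time uncertainty principle:
ΔEΔt ≥ ℏ/2

For a virtual particle borrowing energy ΔE, the maximum lifetime is:
Δt_max = ℏ/(2ΔE)

Converting energy:
ΔE = 652.7 MeV = 1.046e-10 J

Δt_max = (1.055e-34 J·s) / (2 × 1.046e-10 J)
Δt_max = 5.042e-25 s = 5.042 × 10^-25 s

Virtual particles with higher borrowed energy exist for shorter times.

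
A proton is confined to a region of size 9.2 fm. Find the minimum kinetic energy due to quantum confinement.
61.288 keV

Using the uncertainty principle:

1. Position uncertainty: Δx ≈ 9.200e-15 m
2. Minimum momentum uncertainty: Δp = ℏ/(2Δx) = 5.731e-21 kg·m/s
3. Minimum kinetic energy:
   KE = (Δp)²/(2m) = (5.731e-21)²/(2 × 1.673e-27 kg)
   KE = 9.819e-15 J = 61.288 keV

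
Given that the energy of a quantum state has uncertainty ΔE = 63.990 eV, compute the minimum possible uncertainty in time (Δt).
5.143 as

Using the energy-time uncertainty principle:
ΔEΔt ≥ ℏ/2

The minimum uncertainty in time is:
Δt_min = ℏ/(2ΔE)
Δt_min = (1.055e-34 J·s) / (2 × 1.025e-17 J)
Δt_min = 5.143e-18 s = 5.143 as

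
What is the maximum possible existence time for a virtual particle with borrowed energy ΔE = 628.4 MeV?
5.237 × 10^-25 s

Using the energy-time uncertainty principle:
ΔEΔt ≥ ℏ/2

For a virtual particle borrowing energy ΔE, the maximum lifetime is:
Δt_max = ℏ/(2ΔE)

Converting energy:
ΔE = 628.4 MeV = 1.007e-10 J

Δt_max = (1.055e-34 J·s) / (2 × 1.007e-10 J)
Δt_max = 5.237e-25 s = 5.237 × 10^-25 s

Virtual particles with higher borrowed energy exist for shorter times.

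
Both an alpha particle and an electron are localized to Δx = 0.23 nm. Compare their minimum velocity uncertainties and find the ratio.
The electron has the larger minimum velocity uncertainty, by a ratio of 7294.3.

For both particles, Δp_min = ℏ/(2Δx) = 2.293e-25 kg·m/s (same for both).

The velocity uncertainty is Δv = Δp/m:
- alpha particle: Δv = 2.293e-25 / 6.645e-27 = 3.450e+01 m/s = 34.502 m/s
- electron: Δv = 2.293e-25 / 9.109e-31 = 2.517e+05 m/s = 251.669 km/s

Ratio: 2.517e+05 / 3.450e+01 = 7294.3

The lighter particle has larger velocity uncertainty because Δv ∝ 1/m.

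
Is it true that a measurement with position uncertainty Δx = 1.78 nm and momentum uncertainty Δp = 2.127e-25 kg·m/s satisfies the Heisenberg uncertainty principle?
Yes, it satisfies the uncertainty principle.

Calculate the product ΔxΔp:
ΔxΔp = (1.780e-09 m) × (2.127e-25 kg·m/s)
ΔxΔp = 3.786e-34 J·s

Compare to the minimum allowed value ℏ/2:
ℏ/2 = 5.273e-35 J·s

Since ΔxΔp = 3.786e-34 J·s ≥ 5.273e-35 J·s = ℏ/2,
the measurement satisfies the uncertainty principle.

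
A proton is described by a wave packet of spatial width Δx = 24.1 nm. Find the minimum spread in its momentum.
2.188 × 10^-27 kg·m/s

For a wave packet, the spatial width Δx and momentum spread Δp are related by the uncertainty principle:
ΔxΔp ≥ ℏ/2

The minimum momentum spread is:
Δp_min = ℏ/(2Δx)
Δp_min = (1.055e-34 J·s) / (2 × 2.410e-08 m)
Δp_min = 2.188e-27 kg·m/s

A wave packet cannot have both a well-defined position and well-defined momentum.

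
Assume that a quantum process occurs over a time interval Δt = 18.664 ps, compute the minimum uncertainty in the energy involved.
17.633 μeV

Using the energy-time uncertainty principle:
ΔEΔt ≥ ℏ/2

The minimum uncertainty in energy is:
ΔE_min = ℏ/(2Δt)
ΔE_min = (1.055e-34 J·s) / (2 × 1.866e-11 s)
ΔE_min = 2.825e-24 J = 17.633 μeV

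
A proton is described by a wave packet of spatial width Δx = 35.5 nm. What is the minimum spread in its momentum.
1.485 × 10^-27 kg·m/s

For a wave packet, the spatial width Δx and momentum spread Δp are related by the uncertainty principle:
ΔxΔp ≥ ℏ/2

The minimum momentum spread is:
Δp_min = ℏ/(2Δx)
Δp_min = (1.055e-34 J·s) / (2 × 3.550e-08 m)
Δp_min = 1.485e-27 kg·m/s

A wave packet cannot have both a well-defined position and well-defined momentum.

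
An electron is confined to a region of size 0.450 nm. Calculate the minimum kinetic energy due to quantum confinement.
47.037 meV

Using the uncertainty principle:

1. Position uncertainty: Δx ≈ 4.500e-10 m
2. Minimum momentum uncertainty: Δp = ℏ/(2Δx) = 1.172e-25 kg·m/s
3. Minimum kinetic energy:
   KE = (Δp)²/(2m) = (1.172e-25)²/(2 × 9.109e-31 kg)
   KE = 7.536e-21 J = 47.037 meV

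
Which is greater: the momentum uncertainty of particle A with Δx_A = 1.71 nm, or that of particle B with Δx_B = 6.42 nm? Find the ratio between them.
Particle A has the larger minimum momentum uncertainty, by a factor of 3.75.

For each particle, the minimum momentum uncertainty is Δp_min = ℏ/(2Δx):

Particle A: Δp_A = ℏ/(2×1.710e-09 m) = 3.084e-26 kg·m/s
Particle B: Δp_B = ℏ/(2×6.420e-09 m) = 8.213e-27 kg·m/s

Ratio: Δp_A/Δp_B = 3.75

Since Δp_min ∝ 1/Δx, the particle with smaller position uncertainty (A) has larger momentum uncertainty.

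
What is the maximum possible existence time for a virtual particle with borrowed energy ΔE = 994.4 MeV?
3.310 × 10^-25 s

Using the energy-time uncertainty principle:
ΔEΔt ≥ ℏ/2

For a virtual particle borrowing energy ΔE, the maximum lifetime is:
Δt_max = ℏ/(2ΔE)

Converting energy:
ΔE = 994.4 MeV = 1.593e-10 J

Δt_max = (1.055e-34 J·s) / (2 × 1.593e-10 J)
Δt_max = 3.310e-25 s = 3.310 × 10^-25 s

Virtual particles with higher borrowed energy exist for shorter times.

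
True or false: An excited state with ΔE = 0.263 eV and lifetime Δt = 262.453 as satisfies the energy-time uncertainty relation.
No, it violates the uncertainty relation.

Calculate the product ΔEΔt:
ΔE = 0.263 eV = 4.214e-20 J
ΔEΔt = (4.214e-20 J) × (2.625e-16 s)
ΔEΔt = 1.106e-35 J·s

Compare to the minimum allowed value ℏ/2:
ℏ/2 = 5.273e-35 J·s

Since ΔEΔt = 1.106e-35 J·s < 5.273e-35 J·s = ℏ/2,
this violates the uncertainty relation.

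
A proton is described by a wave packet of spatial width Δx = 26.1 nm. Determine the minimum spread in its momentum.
2.020 × 10^-27 kg·m/s

For a wave packet, the spatial width Δx and momentum spread Δp are related by the uncertainty principle:
ΔxΔp ≥ ℏ/2

The minimum momentum spread is:
Δp_min = ℏ/(2Δx)
Δp_min = (1.055e-34 J·s) / (2 × 2.610e-08 m)
Δp_min = 2.020e-27 kg·m/s

A wave packet cannot have both a well-defined position and well-defined momentum.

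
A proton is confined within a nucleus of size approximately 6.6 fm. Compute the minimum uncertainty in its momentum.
7.989 × 10^-21 kg·m/s

Using the Heisenberg uncertainty principle:
ΔxΔp ≥ ℏ/2

With Δx ≈ L = 6.600e-15 m (the confinement size):
Δp_min = ℏ/(2Δx)
Δp_min = (1.055e-34 J·s) / (2 × 6.600e-15 m)
Δp_min = 7.989e-21 kg·m/s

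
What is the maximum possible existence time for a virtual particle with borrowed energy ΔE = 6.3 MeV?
52.239 ys

Using the energy-time uncertainty principle:
ΔEΔt ≥ ℏ/2

For a virtual particle borrowing energy ΔE, the maximum lifetime is:
Δt_max = ℏ/(2ΔE)

Converting energy:
ΔE = 6.3 MeV = 1.009e-12 J

Δt_max = (1.055e-34 J·s) / (2 × 1.009e-12 J)
Δt_max = 5.224e-23 s = 52.239 ys

Virtual particles with higher borrowed energy exist for shorter times.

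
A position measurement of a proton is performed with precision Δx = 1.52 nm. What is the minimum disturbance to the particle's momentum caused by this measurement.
3.469 × 10^-26 kg·m/s

The uncertainty principle implies that measuring position disturbs momentum:
ΔxΔp ≥ ℏ/2

When we measure position with precision Δx, we necessarily introduce a momentum uncertainty:
Δp ≥ ℏ/(2Δx)
Δp_min = (1.055e-34 J·s) / (2 × 1.520e-09 m)
Δp_min = 3.469e-26 kg·m/s

The more precisely we measure position, the greater the momentum disturbance.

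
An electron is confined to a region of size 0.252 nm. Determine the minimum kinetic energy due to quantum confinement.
149.990 meV

Using the uncertainty principle:

1. Position uncertainty: Δx ≈ 2.520e-10 m
2. Minimum momentum uncertainty: Δp = ℏ/(2Δx) = 2.092e-25 kg·m/s
3. Minimum kinetic energy:
   KE = (Δp)²/(2m) = (2.092e-25)²/(2 × 9.109e-31 kg)
   KE = 2.403e-20 J = 149.990 meV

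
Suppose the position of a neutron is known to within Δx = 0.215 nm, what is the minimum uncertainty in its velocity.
146.424 m/s

Using the Heisenberg uncertainty principle and Δp = mΔv:
ΔxΔp ≥ ℏ/2
Δx(mΔv) ≥ ℏ/2

The minimum uncertainty in velocity is:
Δv_min = ℏ/(2mΔx)
Δv_min = (1.055e-34 J·s) / (2 × 1.675e-27 kg × 2.150e-10 m)
Δv_min = 1.464e+02 m/s = 146.424 m/s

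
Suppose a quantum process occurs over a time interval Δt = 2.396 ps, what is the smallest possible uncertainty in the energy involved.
137.356 μeV

Using the energy-time uncertainty principle:
ΔEΔt ≥ ℏ/2

The minimum uncertainty in energy is:
ΔE_min = ℏ/(2Δt)
ΔE_min = (1.055e-34 J·s) / (2 × 2.396e-12 s)
ΔE_min = 2.201e-23 J = 137.356 μeV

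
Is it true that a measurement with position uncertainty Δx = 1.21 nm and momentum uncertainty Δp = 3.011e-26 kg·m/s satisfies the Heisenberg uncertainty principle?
No, it violates the uncertainty principle (impossible measurement).

Calculate the product ΔxΔp:
ΔxΔp = (1.210e-09 m) × (3.011e-26 kg·m/s)
ΔxΔp = 3.643e-35 J·s

Compare to the minimum allowed value ℏ/2:
ℏ/2 = 5.273e-35 J·s

Since ΔxΔp = 3.643e-35 J·s < 5.273e-35 J·s = ℏ/2,
the measurement violates the uncertainty principle.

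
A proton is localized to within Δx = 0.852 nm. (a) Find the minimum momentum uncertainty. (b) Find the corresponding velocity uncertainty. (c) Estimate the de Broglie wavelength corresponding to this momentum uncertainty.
(a) Δp_min = 6.189 × 10^-26 kg·m/s
(b) Δv_min = 37.001 m/s
(c) λ_dB = 10.707 nm

Step-by-step:

(a) From the uncertainty principle:
Δp_min = ℏ/(2Δx) = (1.055e-34 J·s)/(2 × 8.520e-10 m) = 6.189e-26 kg·m/s

(b) The velocity uncertainty:
Δv = Δp/m = (6.189e-26 kg·m/s)/(1.673e-27 kg) = 3.700e+01 m/s = 37.001 m/s

(c) The de Broglie wavelength for this momentum:
λ = h/p = (6.626e-34 J·s)/(6.189e-26 kg·m/s) = 1.071e-08 m = 10.707 nm

Note: The de Broglie wavelength is comparable to the localization size, as expected from wave-particle duality.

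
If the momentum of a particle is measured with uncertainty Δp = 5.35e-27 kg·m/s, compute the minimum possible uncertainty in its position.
9.856 nm

Using the Heisenberg uncertainty principle:
ΔxΔp ≥ ℏ/2

The minimum uncertainty in position is:
Δx_min = ℏ/(2Δp)
Δx_min = (1.055e-34 J·s) / (2 × 5.350e-27 kg·m/s)
Δx_min = 9.856e-09 m = 9.856 nm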